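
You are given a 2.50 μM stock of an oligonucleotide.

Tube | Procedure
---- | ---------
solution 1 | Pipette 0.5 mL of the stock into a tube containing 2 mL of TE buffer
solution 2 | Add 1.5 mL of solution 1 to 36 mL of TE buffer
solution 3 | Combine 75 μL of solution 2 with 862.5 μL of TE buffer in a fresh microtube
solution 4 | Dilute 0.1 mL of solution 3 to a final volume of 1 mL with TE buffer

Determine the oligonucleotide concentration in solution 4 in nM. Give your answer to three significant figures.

0.160 nM

Step 1: 0.5 mL + 2 mL = 2.5 mL total → factor 2.5/0.5 = 5
Step 2: 1.5 mL + 36 mL = 37.5 mL total → factor 37.5/1.5 = 25
Step 3: 75 μL + 862.5 μL = 937.5 μL total → factor 937.5/75 = 12.5
Step 4: 0.1 mL brought to 1 mL → factor 1/0.1 = 10
Overall dilution factor = 5 × 25 × 12.5 × 10 = 15625
Final = 2.50 μM / 15625 = 0.0001600 μM = 0.160 nM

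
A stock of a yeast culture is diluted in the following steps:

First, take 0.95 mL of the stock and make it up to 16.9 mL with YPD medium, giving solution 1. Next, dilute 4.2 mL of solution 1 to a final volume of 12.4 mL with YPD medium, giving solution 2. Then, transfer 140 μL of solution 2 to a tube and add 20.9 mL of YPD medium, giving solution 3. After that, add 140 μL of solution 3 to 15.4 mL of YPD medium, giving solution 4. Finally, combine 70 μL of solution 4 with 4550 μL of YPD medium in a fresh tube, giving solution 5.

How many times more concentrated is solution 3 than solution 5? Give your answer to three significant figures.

7.33 × 10^3

Step 1: 0.95 mL brought to 16.9 mL → factor 16.9/0.95 = 17.789
Step 2: 4.2 mL brought to 12.4 mL → factor 12.4/4.2 = 2.9524
Step 3: 140 μL + 20.9 mL = 21040 μL total → factor 21040/140 = 150.29
Step 4: 140 μL + 15.4 mL = 15540 μL total → factor 15540/140 = 111
Step 5: 70 μL + 4550 μL = 4620 μL total → factor 4620/70 = 66
Dilution factor to solution 3 = 7893.2; to solution 5 = 5.7826 × 10^7
[solution 3]/[solution 5] = (factor to solution 5)/(factor to solution 3) = 5.7826 × 10^7/7893.2 = 7.33 × 10^3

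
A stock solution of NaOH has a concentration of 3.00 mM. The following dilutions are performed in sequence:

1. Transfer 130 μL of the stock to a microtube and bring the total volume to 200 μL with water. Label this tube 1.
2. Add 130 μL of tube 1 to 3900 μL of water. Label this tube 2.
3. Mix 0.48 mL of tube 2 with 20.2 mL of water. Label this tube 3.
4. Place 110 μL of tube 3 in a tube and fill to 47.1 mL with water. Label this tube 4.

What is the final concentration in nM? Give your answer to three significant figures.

Step 1: 130 μL brought to 200 μL → factor 200/130 = 1.5385
Step 2: 130 μL + 3900 μL = 4030 μL total → factor 4030/130 = 31
Step 3: 0.48 mL + 20.2 mL = 20.68 mL total → factor 20.68/0.48 = 43.083
Step 4: 110 μL brought to 47.1 mL → factor 47100/110 = 428.18
Overall dilution factor = 1.5385 × 31 × 43.083 × 428.18 = 8.798 × 10^5
Final = 3.00 mM / 8.798 × 10^5 = 3.410 × 10^-6 mM = 3.41 nM

3.41 nM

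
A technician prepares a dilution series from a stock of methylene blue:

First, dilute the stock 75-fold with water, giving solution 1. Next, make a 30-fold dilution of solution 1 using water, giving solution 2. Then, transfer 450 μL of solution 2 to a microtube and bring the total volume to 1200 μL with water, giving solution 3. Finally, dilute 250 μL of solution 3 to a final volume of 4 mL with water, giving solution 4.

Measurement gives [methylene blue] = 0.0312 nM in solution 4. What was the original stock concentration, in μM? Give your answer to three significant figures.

Step 1: 75-fold → factor 75
Step 2: 30-fold → factor 30
Step 3: 450 μL brought to 1200 μL → factor 1200/450 = 2.6667
Step 4: 250 μL brought to 4 mL → factor 4000/250 = 16
Overall dilution factor = 75 × 30 × 2.6667 × 16 = 96000
Stock = 0.0312 nM × 96000 = 2995 nM = 3.00 μM

3.00 μM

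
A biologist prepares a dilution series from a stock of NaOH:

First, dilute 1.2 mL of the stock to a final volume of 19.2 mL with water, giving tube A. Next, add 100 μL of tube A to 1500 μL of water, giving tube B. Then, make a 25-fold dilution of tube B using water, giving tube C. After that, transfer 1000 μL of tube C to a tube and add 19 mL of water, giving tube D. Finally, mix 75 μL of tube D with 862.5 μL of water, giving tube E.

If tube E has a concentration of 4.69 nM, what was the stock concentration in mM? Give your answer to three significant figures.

7.50 mM

Step 1: 1.2 mL brought to 19.2 mL → factor 19.2/1.2 = 16
Step 2: 100 μL + 1500 μL = 1600 μL total → factor 1600/100 = 16
Step 3: 25-fold → factor 25
Step 4: 1000 μL + 19 mL = 20000 μL total → factor 20000/1000 = 20
Step 5: 75 μL + 862.5 μL = 937.5 μL total → factor 937.5/75 = 12.5
Overall dilution factor = 16 × 16 × 25 × 20 × 12.5 = 1.6 × 10^6
Stock = 4.69 nM × 1.6 × 10^6 = 7.504 × 10^6 nM = 7.50 mM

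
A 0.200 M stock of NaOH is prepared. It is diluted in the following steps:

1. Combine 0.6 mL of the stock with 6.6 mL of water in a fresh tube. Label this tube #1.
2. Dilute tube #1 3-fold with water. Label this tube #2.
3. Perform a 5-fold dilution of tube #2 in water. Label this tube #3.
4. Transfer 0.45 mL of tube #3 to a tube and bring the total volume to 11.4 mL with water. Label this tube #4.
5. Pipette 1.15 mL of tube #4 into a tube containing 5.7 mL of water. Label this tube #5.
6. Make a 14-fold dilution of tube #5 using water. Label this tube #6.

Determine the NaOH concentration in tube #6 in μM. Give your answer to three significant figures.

0.526 μM

Step 1: 0.6 mL + 6.6 mL = 7.2 mL total → factor 7.2/0.6 = 12
Step 2: 3-fold → factor 3
Step 3: 5-fold → factor 5
Step 4: 0.45 mL brought to 11.4 mL → factor 11.4/0.45 = 25.333
Step 5: 1.15 mL + 5.7 mL = 6.85 mL total → factor 6.85/1.15 = 5.9565
Step 6: 14-fold → factor 14
Overall dilution factor = 12 × 3 × 5 × 25.333 × 5.9565 × 14 = 3.8026 × 10^5
Final = 0.200 M / 3.8026 × 10^5 = 5.259 × 10^-7 M = 0.526 μM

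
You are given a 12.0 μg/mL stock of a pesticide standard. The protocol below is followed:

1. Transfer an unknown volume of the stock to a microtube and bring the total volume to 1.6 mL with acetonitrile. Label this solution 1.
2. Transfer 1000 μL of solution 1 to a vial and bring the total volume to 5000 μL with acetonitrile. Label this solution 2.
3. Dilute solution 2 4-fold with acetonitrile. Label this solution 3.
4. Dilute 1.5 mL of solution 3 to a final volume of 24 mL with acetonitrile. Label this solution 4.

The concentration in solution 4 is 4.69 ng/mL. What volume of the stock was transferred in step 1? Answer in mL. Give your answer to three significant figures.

Step 1: v brought to 1.6 mL → factor = 1.6 mL/v
Step 2: 1000 μL brought to 5000 μL → factor 5000/1000 = 5
Step 3: 4-fold → factor 4
Step 4: 1.5 mL brought to 24 mL → factor 24/1.5 = 16
Product of known-step factors = 320
Overall factor = 12.0 μg/mL / (4.69 ng/mL) = 2558.6
Step-1 factor = 2558.6 / 320 = 7.9957
v = 1.6 mL / 7.9957 = 0.200 mL

0.200 mL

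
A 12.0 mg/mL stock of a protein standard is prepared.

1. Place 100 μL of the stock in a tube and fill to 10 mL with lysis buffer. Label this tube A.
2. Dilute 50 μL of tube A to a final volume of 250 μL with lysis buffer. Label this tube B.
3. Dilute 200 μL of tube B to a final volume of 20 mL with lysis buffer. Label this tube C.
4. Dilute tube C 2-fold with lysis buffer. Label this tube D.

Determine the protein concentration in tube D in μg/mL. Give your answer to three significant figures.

Step 1: 100 μL brought to 10 mL → factor 10000/100 = 100
Step 2: 50 μL brought to 250 μL → factor 250/50 = 5
Step 3: 200 μL brought to 20 mL → factor 20000/200 = 100
Step 4: 2-fold → factor 2
Overall dilution factor = 100 × 5 × 100 × 2 = 1 × 10^5
Final = 12.0 mg/mL / 1 × 10^5 = 0.0001200 mg/mL = 0.120 μg/mL

0.120 μg/mL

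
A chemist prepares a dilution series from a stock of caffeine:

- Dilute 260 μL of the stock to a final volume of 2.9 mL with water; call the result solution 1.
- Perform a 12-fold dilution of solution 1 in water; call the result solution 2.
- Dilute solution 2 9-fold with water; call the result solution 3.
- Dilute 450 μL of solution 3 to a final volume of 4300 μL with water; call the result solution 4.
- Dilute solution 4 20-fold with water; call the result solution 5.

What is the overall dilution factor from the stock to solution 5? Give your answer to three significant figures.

2.30 × 10^5

Step 1: 260 μL brought to 2.9 mL → factor 2900/260 = 11.154
Step 2: 12-fold → factor 12
Step 3: 9-fold → factor 9
Step 4: 450 μL brought to 4300 μL → factor 4300/450 = 9.5556
Step 5: 20-fold → factor 20
Overall dilution factor = 11.154 × 12 × 9 × 9.5556 × 20 = 2.3022 × 10^5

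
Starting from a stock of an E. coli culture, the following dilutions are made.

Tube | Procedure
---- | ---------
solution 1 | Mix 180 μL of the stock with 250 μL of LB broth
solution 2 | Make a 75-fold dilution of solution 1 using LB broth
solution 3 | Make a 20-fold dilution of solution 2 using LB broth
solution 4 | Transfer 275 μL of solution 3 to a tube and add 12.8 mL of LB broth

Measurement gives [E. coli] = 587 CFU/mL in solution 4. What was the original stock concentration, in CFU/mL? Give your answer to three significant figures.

Step 1: 180 μL + 250 μL = 430 μL total → factor 430/180 = 2.3889
Step 2: 75-fold → factor 75
Step 3: 20-fold → factor 20
Step 4: 275 μL + 12.8 mL = 13075 μL total → factor 13075/275 = 47.545
Overall dilution factor = 2.3889 × 75 × 20 × 47.545 = 1.7037 × 10^5
Stock = 587 CFU/mL × 1.7037 × 10^5 = 1.00 × 10^8 CFU/mL

1.00 × 10^8 CFU/mL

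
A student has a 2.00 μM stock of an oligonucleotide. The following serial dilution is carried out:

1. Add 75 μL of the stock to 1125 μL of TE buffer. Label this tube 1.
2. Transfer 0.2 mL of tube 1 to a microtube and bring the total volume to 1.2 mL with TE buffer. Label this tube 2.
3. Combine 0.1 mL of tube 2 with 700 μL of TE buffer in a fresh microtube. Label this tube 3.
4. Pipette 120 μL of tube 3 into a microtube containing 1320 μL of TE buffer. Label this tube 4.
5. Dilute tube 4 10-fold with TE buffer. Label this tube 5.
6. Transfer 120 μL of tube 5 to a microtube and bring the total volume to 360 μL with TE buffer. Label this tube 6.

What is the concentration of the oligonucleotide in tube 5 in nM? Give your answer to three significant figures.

0.0217 nM

Step 1: 75 μL + 1125 μL = 1200 μL total → factor 1200/75 = 16
Step 2: 0.2 mL brought to 1.2 mL → factor 1.2/0.2 = 6
Step 3: 0.1 mL + 700 μL = 0.8 mL total → factor 0.8/0.1 = 8
Step 4: 120 μL + 1320 μL = 1440 μL total → factor 1440/120 = 12
Step 5: 10-fold → factor 10
Dilution factor through tube 5 = 16 × 6 × 8 × 12 × 10 = 92160
[tube 5] = 2.00 μM / 92160 = 2.170 × 10^-5 μM = 0.0217 nM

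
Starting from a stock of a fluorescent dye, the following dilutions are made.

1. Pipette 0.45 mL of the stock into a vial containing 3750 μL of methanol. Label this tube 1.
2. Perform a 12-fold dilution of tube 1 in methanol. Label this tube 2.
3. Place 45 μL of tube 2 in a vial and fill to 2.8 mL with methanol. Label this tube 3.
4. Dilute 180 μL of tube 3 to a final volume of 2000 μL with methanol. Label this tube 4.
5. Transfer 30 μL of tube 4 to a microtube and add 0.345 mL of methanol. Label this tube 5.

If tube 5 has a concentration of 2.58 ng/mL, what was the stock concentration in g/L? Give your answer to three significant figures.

2.50 g/L

Step 1: 0.45 mL + 3750 μL = 4.2 mL total → factor 4.2/0.45 = 9.3333
Step 2: 12-fold → factor 12
Step 3: 45 μL brought to 2.8 mL → factor 2800/45 = 62.222
Step 4: 180 μL brought to 2000 μL → factor 2000/180 = 11.111
Step 5: 30 μL + 0.345 mL = 375 μL total → factor 375/30 = 12.5
Overall dilution factor = 9.3333 × 12 × 62.222 × 11.111 × 12.5 = 9.679 × 10^5
Stock = 2.58 ng/mL × 9.679 × 10^5 = 2.497 × 10^6 ng/mL = 2.50 g/L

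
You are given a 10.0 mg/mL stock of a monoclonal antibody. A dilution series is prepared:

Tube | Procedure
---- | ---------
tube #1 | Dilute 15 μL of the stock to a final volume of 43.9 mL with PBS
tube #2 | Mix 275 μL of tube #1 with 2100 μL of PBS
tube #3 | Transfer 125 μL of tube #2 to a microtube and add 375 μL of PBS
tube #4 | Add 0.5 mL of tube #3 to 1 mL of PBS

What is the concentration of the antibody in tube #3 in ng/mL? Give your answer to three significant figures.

Step 1: 15 μL brought to 43.9 mL → factor 43900/15 = 2926.7
Step 2: 275 μL + 2100 μL = 2375 μL total → factor 2375/275 = 8.6364
Step 3: 125 μL + 375 μL = 500 μL total → factor 500/125 = 4
Dilution factor through tube #3 = 2926.7 × 8.6364 × 4 = 1.011 × 10^5
[tube #3] = 10.0 mg/mL / 1.011 × 10^5 = 9.891 × 10^-5 mg/mL = 98.9 ng/mL

98.9 ng/mL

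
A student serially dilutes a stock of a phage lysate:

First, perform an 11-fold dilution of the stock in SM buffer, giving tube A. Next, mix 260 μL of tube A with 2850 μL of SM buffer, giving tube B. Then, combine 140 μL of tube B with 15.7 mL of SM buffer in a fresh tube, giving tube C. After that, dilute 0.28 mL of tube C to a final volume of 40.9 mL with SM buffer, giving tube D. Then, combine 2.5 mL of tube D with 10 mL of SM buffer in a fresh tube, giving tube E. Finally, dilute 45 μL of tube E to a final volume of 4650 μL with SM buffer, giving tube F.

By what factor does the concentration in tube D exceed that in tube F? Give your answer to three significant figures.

517

Step 1: 11-fold → factor 11
Step 2: 260 μL + 2850 μL = 3110 μL total → factor 3110/260 = 11.962
Step 3: 140 μL + 15.7 mL = 15840 μL total → factor 15840/140 = 113.14
Step 4: 0.28 mL brought to 40.9 mL → factor 40.9/0.28 = 146.07
Step 5: 2.5 mL + 10 mL = 12.5 mL total → factor 12.5/2.5 = 5
Step 6: 45 μL brought to 4650 μL → factor 4650/45 = 103.33
Dilution factor to tube D = 2.1746 × 10^6; to tube F = 1.1235 × 10^9
[tube D]/[tube F] = (factor to tube F)/(factor to tube D) = 1.1235 × 10^9/2.1746 × 10^6 = 517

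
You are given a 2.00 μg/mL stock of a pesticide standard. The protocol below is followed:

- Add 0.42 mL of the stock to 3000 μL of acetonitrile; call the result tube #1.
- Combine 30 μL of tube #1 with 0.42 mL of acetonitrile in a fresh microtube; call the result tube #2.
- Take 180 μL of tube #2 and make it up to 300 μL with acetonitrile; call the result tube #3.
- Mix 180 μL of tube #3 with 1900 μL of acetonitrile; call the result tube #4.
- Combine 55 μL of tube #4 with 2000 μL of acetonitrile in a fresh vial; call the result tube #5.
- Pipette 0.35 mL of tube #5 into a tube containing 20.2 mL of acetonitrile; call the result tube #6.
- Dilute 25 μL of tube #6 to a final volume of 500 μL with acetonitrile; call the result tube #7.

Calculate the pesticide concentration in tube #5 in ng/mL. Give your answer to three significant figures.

Step 1: 0.42 mL + 3000 μL = 3.42 mL total → factor 3.42/0.42 = 8.1429
Step 2: 30 μL + 0.42 mL = 450 μL total → factor 450/30 = 15
Step 3: 180 μL brought to 300 μL → factor 300/180 = 1.6667
Step 4: 180 μL + 1900 μL = 2080 μL total → factor 2080/180 = 11.556
Step 5: 55 μL + 2000 μL = 2055 μL total → factor 2055/55 = 37.364
Dilution factor through tube #5 = 8.1429 × 15 × 1.6667 × 11.556 × 37.364 = 87894
[tube #5] = 2.00 μg/mL / 87894 = 2.275 × 10^-5 μg/mL = 0.0228 ng/mL

0.0228 ng/mL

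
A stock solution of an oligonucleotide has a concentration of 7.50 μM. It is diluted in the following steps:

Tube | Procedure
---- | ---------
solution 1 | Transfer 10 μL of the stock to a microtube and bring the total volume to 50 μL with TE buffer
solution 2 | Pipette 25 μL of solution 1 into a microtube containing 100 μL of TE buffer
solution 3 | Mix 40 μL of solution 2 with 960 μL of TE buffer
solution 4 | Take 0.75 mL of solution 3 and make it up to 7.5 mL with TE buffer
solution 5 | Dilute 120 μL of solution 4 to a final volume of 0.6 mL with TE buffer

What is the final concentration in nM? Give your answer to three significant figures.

0.240 nM

Step 1: 10 μL brought to 50 μL → factor 50/10 = 5
Step 2: 25 μL + 100 μL = 125 μL total → factor 125/25 = 5
Step 3: 40 μL + 960 μL = 1000 μL total → factor 1000/40 = 25
Step 4: 0.75 mL brought to 7.5 mL → factor 7.5/0.75 = 10
Step 5: 120 μL brought to 0.6 mL → factor 600/120 = 5
Overall dilution factor = 5 × 5 × 25 × 10 × 5 = 31250
Final = 7.50 μM / 31250 = 0.0002400 μM = 0.240 nM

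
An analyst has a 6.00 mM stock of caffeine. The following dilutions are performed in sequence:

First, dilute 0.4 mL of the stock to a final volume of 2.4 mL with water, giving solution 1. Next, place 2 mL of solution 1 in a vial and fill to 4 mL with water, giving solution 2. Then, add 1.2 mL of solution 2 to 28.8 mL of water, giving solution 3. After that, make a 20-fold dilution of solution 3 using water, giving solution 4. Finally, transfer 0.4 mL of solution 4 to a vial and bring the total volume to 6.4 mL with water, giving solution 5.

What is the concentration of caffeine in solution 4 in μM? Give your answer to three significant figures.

1.00 μM

Step 1: 0.4 mL brought to 2.4 mL → factor 2.4/0.4 = 6
Step 2: 2 mL brought to 4 mL → factor 4/2 = 2
Step 3: 1.2 mL + 28.8 mL = 30 mL total → factor 30/1.2 = 25
Step 4: 20-fold → factor 20
Dilution factor through solution 4 = 6 × 2 × 25 × 20 = 6000
[solution 4] = 6.00 mM / 6000 = 0.001000 mM = 1.00 μM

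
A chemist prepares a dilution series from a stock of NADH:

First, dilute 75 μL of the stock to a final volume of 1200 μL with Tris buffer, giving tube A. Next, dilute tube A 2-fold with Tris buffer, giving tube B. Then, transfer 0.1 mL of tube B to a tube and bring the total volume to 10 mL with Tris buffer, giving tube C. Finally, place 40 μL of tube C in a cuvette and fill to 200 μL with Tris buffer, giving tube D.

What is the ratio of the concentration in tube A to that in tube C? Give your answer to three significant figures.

200

Step 1: 75 μL brought to 1200 μL → factor 1200/75 = 16
Step 2: 2-fold → factor 2
Step 3: 0.1 mL brought to 10 mL → factor 10/0.1 = 100
Dilution factor to tube A = 16; to tube C = 3200
[tube A]/[tube C] = (factor to tube C)/(factor to tube A) = 3200/16 = 200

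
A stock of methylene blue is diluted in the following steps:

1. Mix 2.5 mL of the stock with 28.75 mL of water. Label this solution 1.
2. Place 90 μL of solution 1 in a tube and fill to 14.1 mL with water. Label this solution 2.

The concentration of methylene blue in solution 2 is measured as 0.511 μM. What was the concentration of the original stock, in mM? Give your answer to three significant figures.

1.00 mM

Step 1: 2.5 mL + 28.75 mL = 31.25 mL total → factor 31.25/2.5 = 12.5
Step 2: 90 μL brought to 14.1 mL → factor 14100/90 = 156.67
Overall dilution factor = 12.5 × 156.67 = 1958.3
Stock = 0.511 μM × 1958.3 = 1001 μM = 1.00 mM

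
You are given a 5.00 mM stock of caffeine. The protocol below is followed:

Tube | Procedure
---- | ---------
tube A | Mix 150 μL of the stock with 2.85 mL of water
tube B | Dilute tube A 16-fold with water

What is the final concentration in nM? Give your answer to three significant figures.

1.56 × 10^4 nM

Step 1: 150 μL + 2.85 mL = 3000 μL total → factor 3000/150 = 20
Step 2: 16-fold → factor 16
Overall dilution factor = 20 × 16 = 320
Final = 5.00 mM / 320 = 0.01562 mM = 1.56 × 10^4 nM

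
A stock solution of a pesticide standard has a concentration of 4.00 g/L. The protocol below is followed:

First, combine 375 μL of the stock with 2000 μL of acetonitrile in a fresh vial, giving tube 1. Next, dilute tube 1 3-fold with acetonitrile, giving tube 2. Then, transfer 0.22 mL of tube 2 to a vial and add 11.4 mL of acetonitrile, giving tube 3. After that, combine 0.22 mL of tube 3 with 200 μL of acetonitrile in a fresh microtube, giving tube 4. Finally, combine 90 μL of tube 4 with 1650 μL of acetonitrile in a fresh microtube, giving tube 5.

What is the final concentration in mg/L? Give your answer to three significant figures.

0.108 mg/L

Step 1: 375 μL + 2000 μL = 2375 μL total → factor 2375/375 = 6.3333
Step 2: 3-fold → factor 3
Step 3: 0.22 mL + 11.4 mL = 11.62 mL total → factor 11.62/0.22 = 52.818
Step 4: 0.22 mL + 200 μL = 0.42 mL total → factor 0.42/0.22 = 1.9091
Step 5: 90 μL + 1650 μL = 1740 μL total → factor 1740/90 = 19.333
Overall dilution factor = 6.3333 × 3 × 52.818 × 1.9091 × 19.333 = 37040
Final = 4.00 g/L / 37040 = 0.0001080 g/L = 0.108 mg/L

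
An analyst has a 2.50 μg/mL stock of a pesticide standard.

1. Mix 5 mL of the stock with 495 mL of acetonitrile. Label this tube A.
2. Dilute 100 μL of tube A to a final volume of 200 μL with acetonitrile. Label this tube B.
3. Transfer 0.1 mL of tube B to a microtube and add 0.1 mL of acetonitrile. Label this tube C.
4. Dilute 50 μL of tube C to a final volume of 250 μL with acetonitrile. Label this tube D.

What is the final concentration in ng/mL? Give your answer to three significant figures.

Step 1: 5 mL + 495 mL = 500 mL total → factor 500/5 = 100
Step 2: 100 μL brought to 200 μL → factor 200/100 = 2
Step 3: 0.1 mL + 0.1 mL = 0.2 mL total → factor 0.2/0.1 = 2
Step 4: 50 μL brought to 250 μL → factor 250/50 = 5
Overall dilution factor = 100 × 2 × 2 × 5 = 2000
Final = 2.50 μg/mL / 2000 = 0.001250 μg/mL = 1.25 ng/mL

1.25 ng/mL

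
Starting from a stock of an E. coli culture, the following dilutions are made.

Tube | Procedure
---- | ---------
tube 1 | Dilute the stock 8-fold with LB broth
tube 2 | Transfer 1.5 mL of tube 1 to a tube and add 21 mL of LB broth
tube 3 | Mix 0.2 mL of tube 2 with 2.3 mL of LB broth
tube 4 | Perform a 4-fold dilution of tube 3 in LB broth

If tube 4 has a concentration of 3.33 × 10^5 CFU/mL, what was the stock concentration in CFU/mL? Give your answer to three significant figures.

Step 1: 8-fold → factor 8
Step 2: 1.5 mL + 21 mL = 22.5 mL total → factor 22.5/1.5 = 15
Step 3: 0.2 mL + 2.3 mL = 2.5 mL total → factor 2.5/0.2 = 12.5
Step 4: 4-fold → factor 4
Overall dilution factor = 8 × 15 × 12.5 × 4 = 6000
Stock = 3.33 × 10^5 CFU/mL × 6000 = 2.00 × 10^9 CFU/mL

2.00 × 10^9 CFU/mL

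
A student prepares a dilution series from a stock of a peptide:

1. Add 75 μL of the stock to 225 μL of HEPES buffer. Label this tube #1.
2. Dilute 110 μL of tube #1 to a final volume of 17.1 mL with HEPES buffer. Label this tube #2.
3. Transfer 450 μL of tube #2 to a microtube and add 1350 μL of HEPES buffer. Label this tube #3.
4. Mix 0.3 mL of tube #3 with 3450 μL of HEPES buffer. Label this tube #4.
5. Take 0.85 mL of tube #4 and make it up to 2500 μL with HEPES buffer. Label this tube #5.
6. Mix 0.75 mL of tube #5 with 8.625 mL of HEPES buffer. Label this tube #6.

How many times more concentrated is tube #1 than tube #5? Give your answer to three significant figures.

Step 1: 75 μL + 225 μL = 300 μL total → factor 300/75 = 4
Step 2: 110 μL brought to 17.1 mL → factor 17100/110 = 155.45
Step 3: 450 μL + 1350 μL = 1800 μL total → factor 1800/450 = 4
Step 4: 0.3 mL + 3450 μL = 3.75 mL total → factor 3.75/0.3 = 12.5
Step 5: 0.85 mL brought to 2500 μL → factor 2.5/0.85 = 2.9412
Dilution factor to tube #1 = 4; to tube #5 = 91444
[tube #1]/[tube #5] = (factor to tube #5)/(factor to tube #1) = 91444/4 = 2.29 × 10^4

2.29 × 10^4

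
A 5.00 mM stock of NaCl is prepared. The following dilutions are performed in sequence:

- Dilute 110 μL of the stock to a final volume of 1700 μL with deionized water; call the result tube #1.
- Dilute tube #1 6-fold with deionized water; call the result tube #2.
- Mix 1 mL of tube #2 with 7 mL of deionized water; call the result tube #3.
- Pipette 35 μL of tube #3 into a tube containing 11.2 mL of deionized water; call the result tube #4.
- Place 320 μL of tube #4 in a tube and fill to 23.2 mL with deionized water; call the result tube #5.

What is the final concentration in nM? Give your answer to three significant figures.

Step 1: 110 μL brought to 1700 μL → factor 1700/110 = 15.455
Step 2: 6-fold → factor 6
Step 3: 1 mL + 7 mL = 8 mL total → factor 8/1 = 8
Step 4: 35 μL + 11.2 mL = 11235 μL total → factor 11235/35 = 321
Step 5: 320 μL brought to 23.2 mL → factor 23200/320 = 72.5
Overall dilution factor = 15.455 × 6 × 8 × 321 × 72.5 = 1.7264 × 10^7
Final = 5.00 mM / 1.7264 × 10^7 = 2.896 × 10^-7 mM = 0.290 nM

0.290 nM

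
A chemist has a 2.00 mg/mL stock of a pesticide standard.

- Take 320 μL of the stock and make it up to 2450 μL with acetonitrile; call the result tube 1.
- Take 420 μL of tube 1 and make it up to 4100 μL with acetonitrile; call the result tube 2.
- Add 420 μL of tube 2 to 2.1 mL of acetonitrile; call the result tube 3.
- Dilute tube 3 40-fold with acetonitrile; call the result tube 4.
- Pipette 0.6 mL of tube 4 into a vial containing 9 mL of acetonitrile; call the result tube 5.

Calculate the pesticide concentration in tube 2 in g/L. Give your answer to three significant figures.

Step 1: 320 μL brought to 2450 μL → factor 2450/320 = 7.6562
Step 2: 420 μL brought to 4100 μL → factor 4100/420 = 9.7619
Dilution factor through tube 2 = 7.6562 × 9.7619 = 74.74
[tube 2] = 2.00 mg/mL / 74.74 = 0.02676 mg/mL = 0.0268 g/L

0.0268 g/L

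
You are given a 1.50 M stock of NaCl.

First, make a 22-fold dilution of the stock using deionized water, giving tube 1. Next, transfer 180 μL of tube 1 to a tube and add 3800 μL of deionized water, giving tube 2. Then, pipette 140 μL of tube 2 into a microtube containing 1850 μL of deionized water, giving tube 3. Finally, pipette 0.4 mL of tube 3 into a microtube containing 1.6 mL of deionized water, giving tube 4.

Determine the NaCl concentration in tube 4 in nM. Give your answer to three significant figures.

Step 1: 22-fold → factor 22
Step 2: 180 μL + 3800 μL = 3980 μL total → factor 3980/180 = 22.111
Step 3: 140 μL + 1850 μL = 1990 μL total → factor 1990/140 = 14.214
Step 4: 0.4 mL + 1.6 mL = 2 mL total → factor 2/0.4 = 5
Overall dilution factor = 22 × 22.111 × 14.214 × 5 = 34572
Final = 1.50 M / 34572 = 4.339 × 10^-5 M = 4.34 × 10^4 nM

4.34 × 10^4 nM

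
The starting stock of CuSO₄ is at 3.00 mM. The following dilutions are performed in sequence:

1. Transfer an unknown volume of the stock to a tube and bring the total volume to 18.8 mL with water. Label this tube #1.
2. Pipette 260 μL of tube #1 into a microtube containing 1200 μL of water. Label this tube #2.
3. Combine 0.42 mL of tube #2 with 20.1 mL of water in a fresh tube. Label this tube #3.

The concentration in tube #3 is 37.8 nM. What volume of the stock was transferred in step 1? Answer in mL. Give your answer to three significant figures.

0.0650 mL

Step 1: v brought to 18.8 mL → factor = 18.8 mL/v
Step 2: 260 μL + 1200 μL = 1460 μL total → factor 1460/260 = 5.6154
Step 3: 0.42 mL + 20.1 mL = 20.52 mL total → factor 20.52/0.42 = 48.857
Product of known-step factors = 274.35
Overall factor = 3.00 mM / (37.8 nM) = 79365
Step-1 factor = 79365 / 274.35 = 289.28
v = 18.8 mL / 289.28 = 0.0650 mL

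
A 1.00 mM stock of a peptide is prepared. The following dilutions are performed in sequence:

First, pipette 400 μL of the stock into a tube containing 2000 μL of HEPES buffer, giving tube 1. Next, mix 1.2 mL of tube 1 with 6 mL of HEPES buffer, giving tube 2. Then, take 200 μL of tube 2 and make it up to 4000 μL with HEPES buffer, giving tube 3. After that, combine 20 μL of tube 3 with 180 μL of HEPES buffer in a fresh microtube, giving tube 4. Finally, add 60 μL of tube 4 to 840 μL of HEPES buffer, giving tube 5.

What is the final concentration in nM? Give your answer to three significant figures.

Step 1: 400 μL + 2000 μL = 2400 μL total → factor 2400/400 = 6
Step 2: 1.2 mL + 6 mL = 7.2 mL total → factor 7.2/1.2 = 6
Step 3: 200 μL brought to 4000 μL → factor 4000/200 = 20
Step 4: 20 μL + 180 μL = 200 μL total → factor 200/20 = 10
Step 5: 60 μL + 840 μL = 900 μL total → factor 900/60 = 15
Overall dilution factor = 6 × 6 × 20 × 10 × 15 = 1.08 × 10^5
Final = 1.00 mM / 1.08 × 10^5 = 9.259 × 10^-6 mM = 9.26 nM

9.26 nM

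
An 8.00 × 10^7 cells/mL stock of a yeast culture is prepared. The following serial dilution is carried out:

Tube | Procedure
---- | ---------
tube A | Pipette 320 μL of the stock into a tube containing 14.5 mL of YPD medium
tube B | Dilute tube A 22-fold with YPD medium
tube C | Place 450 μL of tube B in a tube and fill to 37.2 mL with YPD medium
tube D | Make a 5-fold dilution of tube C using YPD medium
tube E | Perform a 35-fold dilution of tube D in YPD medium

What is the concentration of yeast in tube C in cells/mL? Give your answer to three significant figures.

950 cells/mL

Step 1: 320 μL + 14.5 mL = 14820 μL total → factor 14820/320 = 46.312
Step 2: 22-fold → factor 22
Step 3: 450 μL brought to 37.2 mL → factor 37200/450 = 82.667
Dilution factor through tube C = 46.312 × 22 × 82.667 = 84227
[tube C] = 8.00 × 10^7 cells/mL / 84227 = 950 cells/mL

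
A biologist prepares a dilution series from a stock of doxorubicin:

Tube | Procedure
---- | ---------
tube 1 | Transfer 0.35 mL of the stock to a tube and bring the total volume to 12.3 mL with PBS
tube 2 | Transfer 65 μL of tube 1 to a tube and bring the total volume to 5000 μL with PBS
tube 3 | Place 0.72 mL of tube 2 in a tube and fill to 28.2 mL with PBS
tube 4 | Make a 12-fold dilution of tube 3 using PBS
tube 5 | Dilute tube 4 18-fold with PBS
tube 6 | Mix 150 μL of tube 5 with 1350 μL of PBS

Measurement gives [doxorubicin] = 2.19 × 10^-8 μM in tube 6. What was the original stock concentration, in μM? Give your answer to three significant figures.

5.01 μM

Step 1: 0.35 mL brought to 12.3 mL → factor 12.3/0.35 = 35.143
Step 2: 65 μL brought to 5000 μL → factor 5000/65 = 76.923
Step 3: 0.72 mL brought to 28.2 mL → factor 28.2/0.72 = 39.167
Step 4: 12-fold → factor 12
Step 5: 18-fold → factor 18
Step 6: 150 μL + 1350 μL = 1500 μL total → factor 1500/150 = 10
Overall dilution factor = 35.143 × 76.923 × 39.167 × 12 × 18 × 10 = 2.287 × 10^8
Stock = 2.19 × 10^-8 μM × 2.287 × 10^8 = 5.01 μM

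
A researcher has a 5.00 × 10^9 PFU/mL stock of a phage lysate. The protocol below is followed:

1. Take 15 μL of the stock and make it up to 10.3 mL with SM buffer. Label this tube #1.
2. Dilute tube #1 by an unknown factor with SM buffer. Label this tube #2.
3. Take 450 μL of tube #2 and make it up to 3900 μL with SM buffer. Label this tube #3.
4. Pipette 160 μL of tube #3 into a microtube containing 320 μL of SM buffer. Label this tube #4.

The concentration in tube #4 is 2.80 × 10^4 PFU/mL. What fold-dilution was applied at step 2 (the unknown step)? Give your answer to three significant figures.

10.0-fold

Step 1: 15 μL brought to 10.3 mL → factor 10300/15 = 686.67
Step 2: unknown factor x
Step 3: 450 μL brought to 3900 μL → factor 3900/450 = 8.6667
Step 4: 160 μL + 320 μL = 480 μL total → factor 480/160 = 3
Product of known-step factors = 17853
Overall factor = 5.00 × 10^9 PFU/mL / (2.80 × 10^4 PFU/mL) = 1.7857 × 10^5
x = 1.7857 × 10^5 / 17853 = 10.0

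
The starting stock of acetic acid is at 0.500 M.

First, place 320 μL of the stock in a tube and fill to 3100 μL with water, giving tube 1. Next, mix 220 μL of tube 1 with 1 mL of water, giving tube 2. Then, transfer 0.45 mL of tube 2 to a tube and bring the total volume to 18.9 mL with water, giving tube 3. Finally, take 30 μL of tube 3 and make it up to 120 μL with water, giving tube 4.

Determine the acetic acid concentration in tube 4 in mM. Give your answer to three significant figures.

Step 1: 320 μL brought to 3100 μL → factor 3100/320 = 9.6875
Step 2: 220 μL + 1 mL = 1220 μL total → factor 1220/220 = 5.5455
Step 3: 0.45 mL brought to 18.9 mL → factor 18.9/0.45 = 42
Step 4: 30 μL brought to 120 μL → factor 120/30 = 4
Overall dilution factor = 9.6875 × 5.5455 × 42 × 4 = 9025.2
Final = 0.500 M / 9025.2 = 5.540 × 10^-5 M = 0.0554 mM

0.0554 mM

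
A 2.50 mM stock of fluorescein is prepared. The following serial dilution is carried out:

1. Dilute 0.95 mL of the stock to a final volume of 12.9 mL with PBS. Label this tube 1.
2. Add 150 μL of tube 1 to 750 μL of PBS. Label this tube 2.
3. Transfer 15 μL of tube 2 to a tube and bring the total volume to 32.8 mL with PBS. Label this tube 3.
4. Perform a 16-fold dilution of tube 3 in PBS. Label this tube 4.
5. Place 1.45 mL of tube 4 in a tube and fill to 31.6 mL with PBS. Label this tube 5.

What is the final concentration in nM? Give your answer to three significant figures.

Step 1: 0.95 mL brought to 12.9 mL → factor 12.9/0.95 = 13.579
Step 2: 150 μL + 750 μL = 900 μL total → factor 900/150 = 6
Step 3: 15 μL brought to 32.8 mL → factor 32800/15 = 2186.7
Step 4: 16-fold → factor 16
Step 5: 1.45 mL brought to 31.6 mL → factor 31.6/1.45 = 21.793
Overall dilution factor = 13.579 × 6 × 2186.7 × 16 × 21.793 = 6.2121 × 10^7
Final = 2.50 mM / 6.2121 × 10^7 = 4.024 × 10^-8 mM = 0.0402 nM

0.0402 nM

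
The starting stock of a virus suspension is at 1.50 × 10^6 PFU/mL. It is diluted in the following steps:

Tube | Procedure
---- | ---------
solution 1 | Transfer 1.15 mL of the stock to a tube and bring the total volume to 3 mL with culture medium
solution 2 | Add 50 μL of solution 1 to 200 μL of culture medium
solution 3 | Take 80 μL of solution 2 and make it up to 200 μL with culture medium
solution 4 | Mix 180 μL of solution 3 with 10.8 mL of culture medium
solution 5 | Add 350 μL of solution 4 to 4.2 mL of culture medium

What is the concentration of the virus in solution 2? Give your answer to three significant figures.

Step 1: 1.15 mL brought to 3 mL → factor 3/1.15 = 2.6087
Step 2: 50 μL + 200 μL = 250 μL total → factor 250/50 = 5
Dilution factor through solution 2 = 2.6087 × 5 = 13.043
[solution 2] = 1.50 × 10^6 PFU/mL / 13.043 = 1.15 × 10^5 PFU/mL

1.15 × 10^5 PFU/mL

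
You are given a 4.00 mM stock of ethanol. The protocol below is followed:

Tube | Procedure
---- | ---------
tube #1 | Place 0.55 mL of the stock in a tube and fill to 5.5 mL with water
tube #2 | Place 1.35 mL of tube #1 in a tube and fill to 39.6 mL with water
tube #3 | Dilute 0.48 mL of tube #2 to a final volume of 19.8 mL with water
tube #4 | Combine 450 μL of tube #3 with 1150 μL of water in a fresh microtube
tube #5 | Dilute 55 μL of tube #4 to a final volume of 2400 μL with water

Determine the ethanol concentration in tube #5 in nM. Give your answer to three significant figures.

Step 1: 0.55 mL brought to 5.5 mL → factor 5.5/0.55 = 10
Step 2: 1.35 mL brought to 39.6 mL → factor 39.6/1.35 = 29.333
Step 3: 0.48 mL brought to 19.8 mL → factor 19.8/0.48 = 41.25
Step 4: 450 μL + 1150 μL = 1600 μL total → factor 1600/450 = 3.5556
Step 5: 55 μL brought to 2400 μL → factor 2400/55 = 43.636
Overall dilution factor = 10 × 29.333 × 41.25 × 3.5556 × 43.636 = 1.8773 × 10^6
Final = 4.00 mM / 1.8773 × 10^6 = 2.131 × 10^-6 mM = 2.13 nM

2.13 nM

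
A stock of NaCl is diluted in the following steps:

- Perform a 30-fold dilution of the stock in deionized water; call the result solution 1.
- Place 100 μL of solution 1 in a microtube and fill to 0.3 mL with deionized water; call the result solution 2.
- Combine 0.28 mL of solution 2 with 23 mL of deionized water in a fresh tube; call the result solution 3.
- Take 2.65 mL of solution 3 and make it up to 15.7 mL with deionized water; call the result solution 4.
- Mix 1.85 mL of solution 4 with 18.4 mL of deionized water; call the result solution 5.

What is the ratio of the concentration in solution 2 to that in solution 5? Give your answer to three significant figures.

Step 1: 30-fold → factor 30
Step 2: 100 μL brought to 0.3 mL → factor 300/100 = 3
Step 3: 0.28 mL + 23 mL = 23.28 mL total → factor 23.28/0.28 = 83.143
Step 4: 2.65 mL brought to 15.7 mL → factor 15.7/2.65 = 5.9245
Step 5: 1.85 mL + 18.4 mL = 20.25 mL total → factor 20.25/1.85 = 10.946
Dilution factor to solution 2 = 90; to solution 5 = 4.8526 × 10^5
[solution 2]/[solution 5] = (factor to solution 5)/(factor to solution 2) = 4.8526 × 10^5/90 = 5.39 × 10^3

5.39 × 10^3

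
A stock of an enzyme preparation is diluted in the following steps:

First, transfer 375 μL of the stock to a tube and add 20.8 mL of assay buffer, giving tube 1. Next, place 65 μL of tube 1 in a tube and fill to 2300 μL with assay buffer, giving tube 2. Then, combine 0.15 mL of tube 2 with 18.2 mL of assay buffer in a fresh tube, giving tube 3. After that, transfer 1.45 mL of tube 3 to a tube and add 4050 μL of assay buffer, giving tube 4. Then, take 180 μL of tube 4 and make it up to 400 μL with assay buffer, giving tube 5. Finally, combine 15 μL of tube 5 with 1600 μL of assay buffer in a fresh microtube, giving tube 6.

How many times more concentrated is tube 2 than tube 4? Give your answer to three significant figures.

464

Step 1: 375 μL + 20.8 mL = 21175 μL total → factor 21175/375 = 56.467
Step 2: 65 μL brought to 2300 μL → factor 2300/65 = 35.385
Step 3: 0.15 mL + 18.2 mL = 18.35 mL total → factor 18.35/0.15 = 122.33
Step 4: 1.45 mL + 4050 μL = 5.5 mL total → factor 5.5/1.45 = 3.7931
Dilution factor to tube 2 = 1998.1; to tube 4 = 9.2714 × 10^5
[tube 2]/[tube 4] = (factor to tube 4)/(factor to tube 2) = 9.2714 × 10^5/1998.1 = 464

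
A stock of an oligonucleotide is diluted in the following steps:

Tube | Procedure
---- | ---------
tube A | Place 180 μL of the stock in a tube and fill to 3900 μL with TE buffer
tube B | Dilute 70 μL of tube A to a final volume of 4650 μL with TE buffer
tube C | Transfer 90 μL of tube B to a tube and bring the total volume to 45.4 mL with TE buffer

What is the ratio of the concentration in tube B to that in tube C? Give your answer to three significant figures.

Step 1: 180 μL brought to 3900 μL → factor 3900/180 = 21.667
Step 2: 70 μL brought to 4650 μL → factor 4650/70 = 66.429
Step 3: 90 μL brought to 45.4 mL → factor 45400/90 = 504.44
Dilution factor to tube B = 1439.3; to tube C = 7.2604 × 10^5
[tube B]/[tube C] = (factor to tube C)/(factor to tube B) = 7.2604 × 10^5/1439.3 = 504

504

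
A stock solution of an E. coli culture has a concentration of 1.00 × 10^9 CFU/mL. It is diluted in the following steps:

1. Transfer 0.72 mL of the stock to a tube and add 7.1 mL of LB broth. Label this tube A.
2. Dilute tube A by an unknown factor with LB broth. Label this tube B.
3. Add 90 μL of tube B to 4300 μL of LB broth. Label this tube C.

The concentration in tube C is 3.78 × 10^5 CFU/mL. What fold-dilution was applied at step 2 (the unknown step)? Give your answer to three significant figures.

Step 1: 0.72 mL + 7.1 mL = 7.82 mL total → factor 7.82/0.72 = 10.861
Step 2: unknown factor x
Step 3: 90 μL + 4300 μL = 4390 μL total → factor 4390/90 = 48.778
Product of known-step factors = 529.78
Overall factor = 1.00 × 10^9 CFU/mL / (3.78 × 10^5 CFU/mL) = 2645.5
x = 2645.5 / 529.78 = 4.99

4.99-fold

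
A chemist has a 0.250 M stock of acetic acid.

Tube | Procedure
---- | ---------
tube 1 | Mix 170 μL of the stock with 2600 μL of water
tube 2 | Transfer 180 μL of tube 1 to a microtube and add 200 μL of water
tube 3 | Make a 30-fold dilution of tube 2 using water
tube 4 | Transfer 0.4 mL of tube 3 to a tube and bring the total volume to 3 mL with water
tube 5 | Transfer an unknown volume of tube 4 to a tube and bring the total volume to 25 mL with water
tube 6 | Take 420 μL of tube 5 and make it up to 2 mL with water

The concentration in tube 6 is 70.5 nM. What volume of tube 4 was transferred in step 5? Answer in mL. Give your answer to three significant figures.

0.260 mL

Step 1: 170 μL + 2600 μL = 2770 μL total → factor 2770/170 = 16.294
Step 2: 180 μL + 200 μL = 380 μL total → factor 380/180 = 2.1111
Step 3: 30-fold → factor 30
Step 4: 0.4 mL brought to 3 mL → factor 3/0.4 = 7.5
Step 5: v brought to 25 mL → factor = 25 mL/v
Step 6: 420 μL brought to 2 mL → factor 2000/420 = 4.7619
Product of known-step factors = 36856
Overall factor = 0.250 M / (70.5 nM) = 3.5461 × 10^6
Step-5 factor = 3.5461 × 10^6 / 36856 = 96.216
v = 25 mL / 96.216 = 0.260 mL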